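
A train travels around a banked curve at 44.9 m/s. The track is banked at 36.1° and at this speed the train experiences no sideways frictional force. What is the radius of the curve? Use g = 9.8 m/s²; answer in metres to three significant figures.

282 m

Frictionless banking: tanθ = v²/(rg), so r = v²/(g tanθ).
r = (44.9)²/(9.8 × tan 36.1°) = 2016/(9.8 × 0.7292) = 2016/7.146 = 282.1 m.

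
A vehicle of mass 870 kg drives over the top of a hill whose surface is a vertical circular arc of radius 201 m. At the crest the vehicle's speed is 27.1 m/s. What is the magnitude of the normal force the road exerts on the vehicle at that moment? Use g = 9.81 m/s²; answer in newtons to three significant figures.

5360 N

At the crest the centripetal acceleration points downward (toward the centre of the arc), so mg − N = mv²/r.
N = m(g − v²/r) = 870 × (9.81 − (27.1)²/201) = 870 × (9.81 − 3.654) = 870 × 6.156 = 5356 N.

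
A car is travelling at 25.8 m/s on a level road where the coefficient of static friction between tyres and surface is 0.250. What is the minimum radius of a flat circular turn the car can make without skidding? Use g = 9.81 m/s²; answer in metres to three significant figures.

271 m

At the limit, μ_s m g = m v²/r, so r_min = v²/(μ_s g) = (25.8)²/(0.250 × 9.81) = 665.6/2.452 = 271.4 m.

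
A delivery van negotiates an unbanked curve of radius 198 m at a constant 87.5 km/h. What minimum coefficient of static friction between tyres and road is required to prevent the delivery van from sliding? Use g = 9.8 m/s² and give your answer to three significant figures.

v = 87.5/3.6 = 24.31 m/s.
Friction provides the centripetal force: μ_s m g = m v²/r, so μ_s = v²/(g r) = (24.31)²/(9.8 × 198) = 590.8/1940 = 0.3045.

0.304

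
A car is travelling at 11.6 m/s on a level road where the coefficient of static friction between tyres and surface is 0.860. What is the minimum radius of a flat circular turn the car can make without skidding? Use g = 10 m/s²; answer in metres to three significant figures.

15.6 m

At the limit, μ_s m g = m v²/r, so r_min = v²/(μ_s g) = (11.6)²/(0.860 × 10.0) = 134.6/8.600 = 15.65 m.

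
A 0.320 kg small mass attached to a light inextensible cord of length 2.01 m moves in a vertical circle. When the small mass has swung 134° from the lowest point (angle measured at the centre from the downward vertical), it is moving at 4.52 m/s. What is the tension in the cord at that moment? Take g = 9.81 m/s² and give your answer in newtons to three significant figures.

1.07 N

Take the radial direction toward the centre of the circle as positive. The component of the weight along the string toward the centre is −mg cos φ (φ measured from the bottom), so Newton's second law along the string gives T − mg cos φ = m v²/r.
cos 134° = -0.6947, so T = m(v²/r + g cos φ) = 0.320 × ((4.52)²/2.01 + 9.81 × -0.6947) = 0.320 × (10.16 + (-6.815)) = 0.320 × 3.350 = 1.072 N.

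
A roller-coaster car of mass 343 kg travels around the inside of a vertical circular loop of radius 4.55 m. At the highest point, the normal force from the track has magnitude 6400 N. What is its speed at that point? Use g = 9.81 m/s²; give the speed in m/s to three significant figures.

At the top, N + mg = mv²/r, so v = √(r(N/m + g)) = √(4.55 × (6400/343 + 9.81)) = √(4.55 × 28.47) = √129.5 = 11.38 m/s.

11.4 m/s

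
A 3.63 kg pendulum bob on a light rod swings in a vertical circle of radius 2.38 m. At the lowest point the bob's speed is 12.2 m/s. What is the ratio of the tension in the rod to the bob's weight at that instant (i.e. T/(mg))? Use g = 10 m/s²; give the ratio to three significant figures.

At the bottom, T − mg = mv²/r, so T = m(v²/r + g) and T/(mg) = v²/(rg) + 1 = (12.2)²/(2.38 × 10.0) + 1 = 6.254 + 1 = 7.254.

7.25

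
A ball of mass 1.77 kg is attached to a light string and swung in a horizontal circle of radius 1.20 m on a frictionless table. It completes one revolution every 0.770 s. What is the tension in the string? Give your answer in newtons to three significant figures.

141 N

v = 2πr/T = 2π × 1.20/0.770 = 9.792 m/s.
The tension is the only horizontal force, so it supplies the full centripetal force: T = m v²/r = 1.77 × (9.792)²/1.20 = 1.77 × 95.88/1.20 = 141.4 N.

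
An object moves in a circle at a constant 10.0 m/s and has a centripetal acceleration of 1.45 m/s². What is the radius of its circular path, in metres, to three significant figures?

69.0 m

a_c = v²/r ⇒ r = v²/a_c = (10.0)²/1.45 = 100.0/1.45 = 68.97 m.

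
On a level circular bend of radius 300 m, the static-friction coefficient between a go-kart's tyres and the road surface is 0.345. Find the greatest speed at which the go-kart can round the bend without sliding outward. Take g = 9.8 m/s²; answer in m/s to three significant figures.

31.8 m/s

On a flat curve, static friction is the only horizontal force, so it must supply the full centripetal force: μ_s m g = m v²/r.
Mass cancels: v_max = √(μ_s g r) = √(0.345 × 9.8 × 300) = √1014 = 31.85 m/s.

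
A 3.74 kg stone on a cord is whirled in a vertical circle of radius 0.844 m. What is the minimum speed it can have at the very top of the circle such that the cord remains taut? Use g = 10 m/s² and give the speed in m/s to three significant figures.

At the top, both weight mg and T point toward the centre: T + mg = mv²/r.
At minimum speed T → 0, so mg = mv_min²/r ⇒ v_min = √(g r) = √(10.0 × 0.844) = 2.905 m/s.

2.91 m/s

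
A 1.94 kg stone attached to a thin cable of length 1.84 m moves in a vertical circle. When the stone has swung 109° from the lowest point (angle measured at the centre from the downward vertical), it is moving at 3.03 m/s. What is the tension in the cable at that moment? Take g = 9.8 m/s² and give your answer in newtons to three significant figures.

3.49 N

Take the radial direction toward the centre of the circle as positive. The component of the weight along the string toward the centre is −mg cos φ (φ measured from the bottom), so Newton's second law along the string gives T − mg cos φ = m v²/r.
cos 109° = -0.3256, so T = m(v²/r + g cos φ) = 1.94 × ((3.03)²/1.84 + 9.8 × -0.3256) = 1.94 × (4.990 + (-3.191)) = 1.94 × 1.799 = 3.490 N.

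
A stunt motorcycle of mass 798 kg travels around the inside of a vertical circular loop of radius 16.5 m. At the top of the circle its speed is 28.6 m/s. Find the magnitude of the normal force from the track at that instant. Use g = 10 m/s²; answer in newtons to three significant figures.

31600 N

At the top, both N and the weight mg point inward (toward the centre), so N + mg = mv²/r.
N = m(v²/r − g) = 798 × ((28.6)²/16.5 − 10.0) = 798 × (49.57 − 10.0) = 798 × 39.57 = 31580 N.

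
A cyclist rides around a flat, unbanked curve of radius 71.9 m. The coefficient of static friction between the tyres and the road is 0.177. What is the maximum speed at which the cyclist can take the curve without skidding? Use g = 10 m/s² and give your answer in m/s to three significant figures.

On a flat curve, static friction is the only horizontal force, so it must supply the full centripetal force: μ_s m g = m v²/r.
Mass cancels: v_max = √(μ_s g r) = √(0.177 × 10.0 × 71.9) = √127.3 = 11.28 m/s.

11.3 m/s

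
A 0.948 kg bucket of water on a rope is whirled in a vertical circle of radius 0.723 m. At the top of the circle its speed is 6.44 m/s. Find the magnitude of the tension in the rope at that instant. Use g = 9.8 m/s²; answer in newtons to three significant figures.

At the top, both T and the weight mg point inward (toward the centre), so T + mg = mv²/r.
T = m(v²/r − g) = 0.948 × ((6.44)²/0.723 − 9.8) = 0.948 × (57.36 − 9.8) = 0.948 × 47.56 = 45.09 N.

45.1 N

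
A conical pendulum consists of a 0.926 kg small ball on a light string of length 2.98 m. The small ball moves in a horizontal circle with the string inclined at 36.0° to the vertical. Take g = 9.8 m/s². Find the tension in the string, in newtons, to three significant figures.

11.2 N

Vertically the bob has no acceleration, so T cosθ = mg.
T = mg/cosθ = 0.926 × 9.8 / cos 36.0° = 9.075/0.8090 = 11.22 N.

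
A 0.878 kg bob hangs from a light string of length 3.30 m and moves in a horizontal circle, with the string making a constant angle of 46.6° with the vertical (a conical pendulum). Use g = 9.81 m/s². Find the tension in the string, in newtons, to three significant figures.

Vertically the bob has no acceleration, so T cosθ = mg.
T = mg/cosθ = 0.878 × 9.81 / cos 46.6° = 8.613/0.6871 = 12.54 N.

12.5 N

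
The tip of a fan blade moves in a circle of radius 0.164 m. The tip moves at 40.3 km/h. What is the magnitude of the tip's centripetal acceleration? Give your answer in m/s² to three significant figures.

764 m/s²

v = 40.3 km/h = 40.3/3.6 = 11.19 m/s.
a_c = v²/r = (11.19)²/0.164 = 125.3/0.164 = 764.1 m/s².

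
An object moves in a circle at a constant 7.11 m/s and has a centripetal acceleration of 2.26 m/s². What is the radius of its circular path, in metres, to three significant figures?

22.4 m

a_c = v²/r ⇒ r = v²/a_c = (7.11)²/2.26 = 50.55/2.26 = 22.37 m.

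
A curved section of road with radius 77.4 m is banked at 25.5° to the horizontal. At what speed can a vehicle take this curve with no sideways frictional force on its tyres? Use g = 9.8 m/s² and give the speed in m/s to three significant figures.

On a frictionless banked curve, N sinθ = mv²/r and N cosθ = mg, so tanθ = v²/(rg).
v = √(r g tanθ) = √(77.4 × 9.8 × tan 25.5°) = √(77.4 × 9.8 × 0.4770) = √361.8 = 19.02 m/s.

19.0 m/s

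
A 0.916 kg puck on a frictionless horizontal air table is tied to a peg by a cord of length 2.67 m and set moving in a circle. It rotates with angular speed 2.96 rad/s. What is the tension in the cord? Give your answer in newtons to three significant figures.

21.4 N

v = ωr = 2.96 × 2.67 = 7.903 m/s.
The tension is the only horizontal force, so it supplies the full centripetal force: T = m v²/r = 0.916 × (7.903)²/2.67 = 0.916 × 62.46/2.67 = 21.43 N.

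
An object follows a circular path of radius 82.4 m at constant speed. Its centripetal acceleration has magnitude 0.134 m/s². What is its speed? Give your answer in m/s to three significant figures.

a_c = v²/r ⇒ v = √(a_c · r) = √(0.134 × 82.4) = √11.04 = 3.323 m/s.

3.32 m/s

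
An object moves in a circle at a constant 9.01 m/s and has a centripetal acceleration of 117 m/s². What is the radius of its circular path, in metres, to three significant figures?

a_c = v²/r ⇒ r = v²/a_c = (9.01)²/117 = 81.18/117 = 0.6938 m.

0.694 m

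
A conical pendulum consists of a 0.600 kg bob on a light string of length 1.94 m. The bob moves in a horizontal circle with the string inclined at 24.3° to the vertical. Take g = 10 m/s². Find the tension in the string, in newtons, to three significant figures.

Vertically the bob has no acceleration, so T cosθ = mg.
T = mg/cosθ = 0.600 × 10.0 / cos 24.3° = 6.000/0.9114 = 6.583 N.

6.58 N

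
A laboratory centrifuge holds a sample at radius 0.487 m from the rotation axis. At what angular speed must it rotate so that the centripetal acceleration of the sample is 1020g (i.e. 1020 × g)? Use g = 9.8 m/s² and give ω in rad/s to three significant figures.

143 rad/s

Centripetal acceleration a_c = ω²r. Setting ω²r = 1020g:
ω = √(1020g / r) = √(1020 × 9.8 / 0.487) = √20530 = 143.3 rad/s.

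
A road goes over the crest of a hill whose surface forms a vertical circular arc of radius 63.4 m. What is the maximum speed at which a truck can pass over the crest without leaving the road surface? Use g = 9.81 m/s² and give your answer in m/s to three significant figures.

At the crest the centre of the circle is below the truck, so the net downward (centripetal) force is mg − N = mv²/r.
The truck leaves the road when N → 0, giving v_max = √(g r) = √(9.81 × 63.4) = 24.94 m/s.

24.9 m/s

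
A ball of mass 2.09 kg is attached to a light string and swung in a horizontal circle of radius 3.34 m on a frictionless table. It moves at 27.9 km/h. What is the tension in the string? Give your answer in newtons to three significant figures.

v = 27.9 km/h = 27.9/3.6 = 7.750 m/s.
The tension is the only horizontal force, so it supplies the full centripetal force: T = m v²/r = 2.09 × (7.750)²/3.34 = 2.09 × 60.06/3.34 = 37.58 N.

37.6 N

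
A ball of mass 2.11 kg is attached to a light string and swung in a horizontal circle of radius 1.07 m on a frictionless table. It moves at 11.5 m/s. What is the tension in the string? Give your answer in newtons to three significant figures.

The tension is the only horizontal force, so it supplies the full centripetal force: T = m v²/r = 2.11 × (11.50)²/1.07 = 2.11 × 132.2/1.07 = 260.8 N.

261 N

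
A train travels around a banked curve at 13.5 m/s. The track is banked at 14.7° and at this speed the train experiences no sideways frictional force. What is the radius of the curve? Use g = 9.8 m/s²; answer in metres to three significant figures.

70.9 m

Frictionless banking: tanθ = v²/(rg), so r = v²/(g tanθ).
r = (13.5)²/(9.8 × tan 14.7°) = 182.2/(9.8 × 0.2623) = 182.2/2.571 = 70.89 m.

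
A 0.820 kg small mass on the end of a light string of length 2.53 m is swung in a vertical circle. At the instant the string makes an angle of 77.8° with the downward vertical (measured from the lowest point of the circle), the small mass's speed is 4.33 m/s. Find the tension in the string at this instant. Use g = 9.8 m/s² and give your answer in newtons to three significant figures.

Take the radial direction toward the centre of the circle as positive. The component of the weight along the string toward the centre is −mg cos φ (φ measured from the bottom), so Newton's second law along the string gives T − mg cos φ = m v²/r.
cos 77.8° = 0.2113, so T = m(v²/r + g cos φ) = 0.820 × ((4.33)²/2.53 + 9.8 × 0.2113) = 0.820 × (7.411 + (2.071)) = 0.820 × 9.482 = 7.775 N.

7.77 N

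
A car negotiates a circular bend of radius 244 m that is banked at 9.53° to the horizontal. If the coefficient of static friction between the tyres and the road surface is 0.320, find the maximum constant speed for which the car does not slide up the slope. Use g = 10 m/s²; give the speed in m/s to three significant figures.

35.5 m/s

At the maximum speed, friction acts down the slope at its limiting value f = μN. Radially (horizontal, toward centre): N sinθ + μN cosθ = mv²/r. Vertically: N cosθ − μN sinθ = mg.
Dividing: v² = r g (sinθ + μcosθ)/(cosθ − μsinθ).
sinθ + μcosθ = 0.1656 + 0.320×0.9862 = 0.4811; cosθ − μsinθ = 0.9862 − 0.320×0.1656 = 0.9332.
v² = 244 × 10.0 × 0.4811/0.9332 = 1258 m²/s², so v = 35.47 m/s.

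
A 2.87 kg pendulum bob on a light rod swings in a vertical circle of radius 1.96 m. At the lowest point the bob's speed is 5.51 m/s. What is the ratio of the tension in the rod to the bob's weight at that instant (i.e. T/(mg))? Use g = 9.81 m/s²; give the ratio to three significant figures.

2.58

At the bottom, T − mg = mv²/r, so T = m(v²/r + g) and T/(mg) = v²/(rg) + 1 = (5.51)²/(1.96 × 9.81) + 1 = 1.579 + 1 = 2.579.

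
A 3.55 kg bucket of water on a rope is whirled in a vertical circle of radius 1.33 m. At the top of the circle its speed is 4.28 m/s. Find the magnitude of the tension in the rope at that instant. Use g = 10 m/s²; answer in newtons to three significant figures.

At the top, both T and the weight mg point inward (toward the centre), so T + mg = mv²/r.
T = m(v²/r − g) = 3.55 × ((4.28)²/1.33 − 10.0) = 3.55 × (13.77 − 10.0) = 3.55 × 3.773 = 13.39 N.

13.4 N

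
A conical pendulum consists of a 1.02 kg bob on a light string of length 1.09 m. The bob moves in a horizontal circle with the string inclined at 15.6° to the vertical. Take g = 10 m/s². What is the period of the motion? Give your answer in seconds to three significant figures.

r = L sinθ = 0.2931 m. From T sinθ = mω²r and T cosθ = mg: tanθ = ω²r/g, so ω² = g tanθ / r = g/(L cosθ).
ω = √(g/(L cosθ)) = √(10.0/(1.09 × 0.9632)) = √9.525 = 3.086 rad/s.
Period = 2π/ω = 2.036 s.

2.04 s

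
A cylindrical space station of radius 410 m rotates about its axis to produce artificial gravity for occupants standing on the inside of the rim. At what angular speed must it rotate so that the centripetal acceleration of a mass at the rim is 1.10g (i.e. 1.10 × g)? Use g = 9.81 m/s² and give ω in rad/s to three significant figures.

Centripetal acceleration a_c = ω²r. Setting ω²r = 1.10g:
ω = √(1.10g / r) = √(1.10 × 9.81 / 410) = √0.02632 = 0.1622 rad/s.

0.162 rad/s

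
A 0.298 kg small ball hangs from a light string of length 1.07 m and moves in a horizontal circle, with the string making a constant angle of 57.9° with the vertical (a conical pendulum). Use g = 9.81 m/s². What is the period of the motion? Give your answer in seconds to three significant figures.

1.51 s

r = L sinθ = 0.9064 m. From T sinθ = mω²r and T cosθ = mg: tanθ = ω²r/g, so ω² = g tanθ / r = g/(L cosθ).
ω = √(g/(L cosθ)) = √(9.81/(1.07 × 0.5314)) = √17.25 = 4.154 rad/s.
Period = 2π/ω = 1.513 s.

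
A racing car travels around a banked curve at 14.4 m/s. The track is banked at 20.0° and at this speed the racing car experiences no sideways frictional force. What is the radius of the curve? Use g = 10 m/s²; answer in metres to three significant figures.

57.0 m

Frictionless banking: tanθ = v²/(rg), so r = v²/(g tanθ).
r = (14.4)²/(10.0 × tan 20.0°) = 207.4/(10.0 × 0.3640) = 207.4/3.640 = 56.97 m.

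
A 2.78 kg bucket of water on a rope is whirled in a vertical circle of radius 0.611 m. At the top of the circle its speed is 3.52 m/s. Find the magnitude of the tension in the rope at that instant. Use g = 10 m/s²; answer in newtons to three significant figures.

28.6 N

At the top, both T and the weight mg point inward (toward the centre), so T + mg = mv²/r.
T = m(v²/r − g) = 2.78 × ((3.52)²/0.611 − 10.0) = 2.78 × (20.28 − 10.0) = 2.78 × 10.28 = 28.58 N.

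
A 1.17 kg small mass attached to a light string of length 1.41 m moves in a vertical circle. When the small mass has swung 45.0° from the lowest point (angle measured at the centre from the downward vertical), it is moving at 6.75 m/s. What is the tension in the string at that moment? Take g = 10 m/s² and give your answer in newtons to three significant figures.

46.1 N

Take the radial direction toward the centre of the circle as positive. The component of the weight along the string toward the centre is −mg cos φ (φ measured from the bottom), so Newton's second law along the string gives T − mg cos φ = m v²/r.
cos 45.0° = 0.7071, so T = m(v²/r + g cos φ) = 1.17 × ((6.75)²/1.41 + 10.0 × 0.7071) = 1.17 × (32.31 + (7.071)) = 1.17 × 39.38 = 46.08 N.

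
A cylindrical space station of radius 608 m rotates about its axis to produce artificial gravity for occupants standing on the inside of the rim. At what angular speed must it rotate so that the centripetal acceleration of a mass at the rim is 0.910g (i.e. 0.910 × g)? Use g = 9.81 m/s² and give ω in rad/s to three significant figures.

0.121 rad/s

Centripetal acceleration a_c = ω²r. Setting ω²r = 0.910g:
ω = √(0.910g / r) = √(0.910 × 9.81 / 608) = √0.01468 = 0.1212 rad/s.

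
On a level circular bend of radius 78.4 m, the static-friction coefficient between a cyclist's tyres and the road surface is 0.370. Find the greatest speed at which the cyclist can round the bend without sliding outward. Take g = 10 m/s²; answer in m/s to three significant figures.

17.0 m/s

Friction provides the centripetal force on a flat curve. At maximum speed it is at its limiting value: μ_s m g = m v²/r.
Mass cancels: v_max = √(μ_s g r) = √(0.370 × 10.0 × 78.4) = √290.1 = 17.03 m/s.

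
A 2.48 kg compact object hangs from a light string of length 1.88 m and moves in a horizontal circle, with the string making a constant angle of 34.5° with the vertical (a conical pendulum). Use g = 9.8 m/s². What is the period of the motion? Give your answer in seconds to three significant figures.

r = L sinθ = 1.065 m. From T sinθ = mω²r and T cosθ = mg: tanθ = ω²r/g, so ω² = g tanθ / r = g/(L cosθ).
ω = √(g/(L cosθ)) = √(9.8/(1.88 × 0.8241)) = √6.325 = 2.515 rad/s.
Period = 2π/ω = 2.498 s.

2.50 s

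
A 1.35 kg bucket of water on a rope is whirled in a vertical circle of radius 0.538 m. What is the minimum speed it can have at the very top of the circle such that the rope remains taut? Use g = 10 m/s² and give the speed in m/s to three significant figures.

2.32 m/s

At the highest point the centre is directly below, so both the weight and T act inward: T + mg = mv²/r.
At minimum speed T → 0, so mg = mv_min²/r ⇒ v_min = √(g r) = √(10.0 × 0.538) = 2.319 m/s.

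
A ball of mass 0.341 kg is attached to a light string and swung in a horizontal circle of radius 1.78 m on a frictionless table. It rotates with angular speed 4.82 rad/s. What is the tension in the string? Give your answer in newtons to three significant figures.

14.1 N

v = ωr = 4.82 × 1.78 = 8.580 m/s.
The tension is the only horizontal force, so it supplies the full centripetal force: T = m v²/r = 0.341 × (8.580)²/1.78 = 0.341 × 73.61/1.78 = 14.10 N.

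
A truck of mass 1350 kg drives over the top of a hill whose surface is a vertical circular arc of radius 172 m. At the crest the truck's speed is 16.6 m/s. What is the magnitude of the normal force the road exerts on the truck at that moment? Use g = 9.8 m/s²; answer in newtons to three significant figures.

At the crest the centripetal acceleration points downward (toward the centre of the arc), so mg − N = mv²/r.
N = m(g − v²/r) = 1350 × (9.8 − (16.6)²/172) = 1350 × (9.8 − 1.602) = 1350 × 8.198 = 11070 N.

11100 N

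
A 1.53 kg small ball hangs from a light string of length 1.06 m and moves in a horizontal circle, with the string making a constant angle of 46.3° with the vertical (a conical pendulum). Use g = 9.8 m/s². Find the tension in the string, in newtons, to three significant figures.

21.7 N

Vertically the bob has no acceleration, so T cosθ = mg.
T = mg/cosθ = 1.53 × 9.8 / cos 46.3° = 14.99/0.6909 = 21.70 N.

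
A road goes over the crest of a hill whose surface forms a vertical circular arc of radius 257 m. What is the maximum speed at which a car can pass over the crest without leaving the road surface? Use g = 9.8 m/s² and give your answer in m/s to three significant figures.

At the crest the centre of the circle is below the car, so the net downward (centripetal) force is mg − N = mv²/r.
The car leaves the road when N → 0, giving v_max = √(g r) = √(9.8 × 257) = 50.19 m/s.

50.2 m/s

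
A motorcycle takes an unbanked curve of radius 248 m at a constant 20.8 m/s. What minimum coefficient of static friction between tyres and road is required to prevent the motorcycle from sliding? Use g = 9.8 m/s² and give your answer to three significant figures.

0.178

Friction provides the centripetal force: μ_s m g = m v²/r, so μ_s = v²/(g r) = (20.80)²/(9.8 × 248) = 432.6/2430 = 0.1780.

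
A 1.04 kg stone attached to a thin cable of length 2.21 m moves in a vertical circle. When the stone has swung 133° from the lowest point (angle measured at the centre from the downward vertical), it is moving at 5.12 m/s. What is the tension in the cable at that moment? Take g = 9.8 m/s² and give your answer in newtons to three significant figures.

5.39 N

Take the radial direction toward the centre of the circle as positive. The component of the weight along the string toward the centre is −mg cos φ (φ measured from the bottom), so Newton's second law along the string gives T − mg cos φ = m v²/r.
cos 133° = -0.6820, so T = m(v²/r + g cos φ) = 1.04 × ((5.12)²/2.21 + 9.8 × -0.6820) = 1.04 × (11.86 + (-6.684)) = 1.04 × 5.178 = 5.385 N.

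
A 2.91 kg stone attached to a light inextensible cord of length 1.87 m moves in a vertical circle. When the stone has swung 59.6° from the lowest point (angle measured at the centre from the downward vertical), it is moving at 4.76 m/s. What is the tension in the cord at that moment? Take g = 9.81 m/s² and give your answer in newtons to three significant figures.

Take the radial direction toward the centre of the circle as positive. The component of the weight along the string toward the centre is −mg cos φ (φ measured from the bottom), so Newton's second law along the string gives T − mg cos φ = m v²/r.
cos 59.6° = 0.5060, so T = m(v²/r + g cos φ) = 2.91 × ((4.76)²/1.87 + 9.81 × 0.5060) = 2.91 × (12.12 + (4.964)) = 2.91 × 17.08 = 49.70 N.

49.7 N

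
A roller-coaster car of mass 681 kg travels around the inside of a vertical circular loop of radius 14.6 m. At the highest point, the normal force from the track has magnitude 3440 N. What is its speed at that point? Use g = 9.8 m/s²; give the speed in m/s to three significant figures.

14.7 m/s

At the top, N + mg = mv²/r, so v = √(r(N/m + g)) = √(14.6 × (3440/681 + 9.8)) = √(14.6 × 14.85) = √216.8 = 14.73 m/s.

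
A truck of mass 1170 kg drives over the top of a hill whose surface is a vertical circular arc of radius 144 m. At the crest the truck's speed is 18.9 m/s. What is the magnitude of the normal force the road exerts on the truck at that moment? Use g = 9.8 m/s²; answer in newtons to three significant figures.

At the crest the centripetal acceleration points downward (toward the centre of the arc), so mg − N = mv²/r.
N = m(g − v²/r) = 1170 × (9.8 − (18.9)²/144) = 1170 × (9.8 − 2.481) = 1170 × 7.319 = 8564 N.

8560 N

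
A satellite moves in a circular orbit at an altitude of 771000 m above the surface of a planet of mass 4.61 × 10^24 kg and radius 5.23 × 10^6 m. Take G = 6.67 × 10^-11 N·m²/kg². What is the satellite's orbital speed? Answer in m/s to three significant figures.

7160 m/s

Orbital radius r = R + h = 5.23 × 10^6 + 771000 = 6.001 × 10^6 m.
Gravity supplies the centripetal force: G M m / r² = m v² / r, so v = √(GM/r).
v = √(6.67 × 10^-11 × 4.61 × 10^24 / 6.001 × 10^6) = √(5.124 × 10^7) = 7158 m/s.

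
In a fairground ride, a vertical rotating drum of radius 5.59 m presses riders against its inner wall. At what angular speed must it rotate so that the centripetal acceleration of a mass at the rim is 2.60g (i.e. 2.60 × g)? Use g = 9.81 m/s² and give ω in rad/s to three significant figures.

2.14 rad/s

Centripetal acceleration a_c = ω²r. Setting ω²r = 2.60g:
ω = √(2.60g / r) = √(2.60 × 9.81 / 5.59) = √4.563 = 2.136 rad/s.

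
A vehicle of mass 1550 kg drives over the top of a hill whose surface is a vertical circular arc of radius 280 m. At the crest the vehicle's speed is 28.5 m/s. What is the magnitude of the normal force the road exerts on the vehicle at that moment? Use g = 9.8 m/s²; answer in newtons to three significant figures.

At the crest the centripetal acceleration points downward (toward the centre of the arc), so mg − N = mv²/r.
N = m(g − v²/r) = 1550 × (9.8 − (28.5)²/280) = 1550 × (9.8 − 2.901) = 1550 × 6.899 = 10690 N.

10700 N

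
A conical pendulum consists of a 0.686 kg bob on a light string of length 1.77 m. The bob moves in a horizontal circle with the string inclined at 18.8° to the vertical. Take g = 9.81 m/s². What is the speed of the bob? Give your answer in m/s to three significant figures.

1.38 m/s

The radius of the circle is r = L sinθ = 1.77 × sin 18.8° = 0.5704 m.
Horizontally T sinθ = mv²/r and vertically T cosθ = mg, so tanθ = v²/(rg).
v = √(r g tanθ) = √(0.5704 × 9.81 × 0.3404) = √1.905 = 1.380 m/s.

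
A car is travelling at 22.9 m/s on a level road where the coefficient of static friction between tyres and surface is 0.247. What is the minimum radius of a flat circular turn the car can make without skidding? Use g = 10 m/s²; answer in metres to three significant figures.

212 m

At the limit, μ_s m g = m v²/r, so r_min = v²/(μ_s g) = (22.9)²/(0.247 × 10.0) = 524.4/2.470 = 212.3 m.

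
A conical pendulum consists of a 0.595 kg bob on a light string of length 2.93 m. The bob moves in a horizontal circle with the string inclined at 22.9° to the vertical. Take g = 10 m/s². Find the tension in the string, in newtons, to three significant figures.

Vertically the bob has no acceleration, so T cosθ = mg.
T = mg/cosθ = 0.595 × 10.0 / cos 22.9° = 5.950/0.9212 = 6.459 N.

6.46 N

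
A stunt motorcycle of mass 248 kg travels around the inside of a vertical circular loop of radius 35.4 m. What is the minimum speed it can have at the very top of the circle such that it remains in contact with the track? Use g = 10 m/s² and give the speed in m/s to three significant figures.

At the highest point the centre is directly below, so both the weight and N act inward: N + mg = mv²/r.
At minimum speed N → 0, so mg = mv_min²/r ⇒ v_min = √(g r) = √(10.0 × 35.4) = 18.81 m/s.

18.8 m/s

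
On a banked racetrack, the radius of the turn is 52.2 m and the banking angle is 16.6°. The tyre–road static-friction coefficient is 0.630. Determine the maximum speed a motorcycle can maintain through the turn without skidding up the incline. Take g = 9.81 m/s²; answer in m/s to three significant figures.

24.2 m/s

At the maximum speed, friction acts down the slope at its limiting value f = μN. Radially (horizontal, toward centre): N sinθ + μN cosθ = mv²/r. Vertically: N cosθ − μN sinθ = mg.
Dividing: v² = r g (sinθ + μcosθ)/(cosθ − μsinθ).
sinθ + μcosθ = 0.2857 + 0.630×0.9583 = 0.8894; cosθ − μsinθ = 0.9583 − 0.630×0.2857 = 0.7783.
v² = 52.2 × 9.81 × 0.8894/0.7783 = 585.2 m²/s², so v = 24.19 m/s.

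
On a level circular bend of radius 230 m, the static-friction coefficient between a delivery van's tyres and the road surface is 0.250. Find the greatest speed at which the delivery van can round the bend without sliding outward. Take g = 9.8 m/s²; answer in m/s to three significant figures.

Friction provides the centripetal force on a flat curve. At maximum speed it is at its limiting value: μ_s m g = m v²/r.
Mass cancels: v_max = √(μ_s g r) = √(0.250 × 9.8 × 230) = √563.5 = 23.74 m/s.

23.7 m/s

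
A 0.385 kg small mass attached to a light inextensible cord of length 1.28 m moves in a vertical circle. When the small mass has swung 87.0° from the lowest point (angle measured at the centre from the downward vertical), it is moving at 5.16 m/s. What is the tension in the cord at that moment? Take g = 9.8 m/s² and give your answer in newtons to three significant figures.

Take the radial direction toward the centre of the circle as positive. The component of the weight along the string toward the centre is −mg cos φ (φ measured from the bottom), so Newton's second law along the string gives T − mg cos φ = m v²/r.
cos 87.0° = 0.05234, so T = m(v²/r + g cos φ) = 0.385 × ((5.16)²/1.28 + 9.8 × 0.05234) = 0.385 × (20.80 + (0.5129)) = 0.385 × 21.31 = 8.206 N.

8.21 N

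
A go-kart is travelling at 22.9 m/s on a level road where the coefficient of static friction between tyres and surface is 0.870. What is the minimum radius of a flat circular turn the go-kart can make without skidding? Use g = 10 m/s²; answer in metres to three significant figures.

60.3 m

At the limit, μ_s m g = m v²/r, so r_min = v²/(μ_s g) = (22.9)²/(0.870 × 10.0) = 524.4/8.700 = 60.28 m.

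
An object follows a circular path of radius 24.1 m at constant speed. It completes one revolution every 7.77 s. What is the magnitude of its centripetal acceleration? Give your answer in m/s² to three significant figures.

v = 2πr/T = 2π × 24.1/7.77 = 19.49 m/s.
a_c = v²/r = (19.49)²/24.1 = 379.8/24.1 = 15.76 m/s².

15.8 m/s²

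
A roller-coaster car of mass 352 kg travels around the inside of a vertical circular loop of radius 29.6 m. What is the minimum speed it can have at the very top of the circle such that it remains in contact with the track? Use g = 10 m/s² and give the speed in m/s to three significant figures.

At the top, both weight mg and N point toward the centre: N + mg = mv²/r.
At minimum speed N → 0, so mg = mv_min²/r ⇒ v_min = √(g r) = √(10.0 × 29.6) = 17.20 m/s.

17.2 m/s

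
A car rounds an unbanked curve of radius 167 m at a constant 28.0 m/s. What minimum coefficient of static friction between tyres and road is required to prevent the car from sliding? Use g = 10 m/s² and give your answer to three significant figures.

Friction provides the centripetal force: μ_s m g = m v²/r, so μ_s = v²/(g r) = (28.00)²/(10.0 × 167) = 784.0/1670 = 0.4695.

0.469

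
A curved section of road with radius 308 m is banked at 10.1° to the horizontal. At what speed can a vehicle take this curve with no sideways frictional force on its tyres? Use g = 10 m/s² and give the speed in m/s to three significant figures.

23.4 m/s

On a frictionless banked curve, N sinθ = mv²/r and N cosθ = mg, so tanθ = v²/(rg).
v = √(r g tanθ) = √(308 × 10.0 × tan 10.1°) = √(308 × 10.0 × 0.1781) = √548.6 = 23.42 m/s.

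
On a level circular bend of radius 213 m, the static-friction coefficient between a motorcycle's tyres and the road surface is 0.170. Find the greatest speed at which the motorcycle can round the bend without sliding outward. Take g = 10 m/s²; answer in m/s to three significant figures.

On a flat curve, static friction is the only horizontal force, so it must supply the full centripetal force: μ_s m g = m v²/r.
Mass cancels: v_max = √(μ_s g r) = √(0.170 × 10.0 × 213) = √362.1 = 19.03 m/s.

19.0 m/s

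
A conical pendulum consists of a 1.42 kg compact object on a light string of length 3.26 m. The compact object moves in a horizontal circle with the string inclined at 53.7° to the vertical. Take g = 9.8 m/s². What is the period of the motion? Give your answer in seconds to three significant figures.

2.79 s

r = L sinθ = 2.627 m. From T sinθ = mω²r and T cosθ = mg: tanθ = ω²r/g, so ω² = g tanθ / r = g/(L cosθ).
ω = √(g/(L cosθ)) = √(9.8/(3.26 × 0.5920)) = √5.078 = 2.253 rad/s.
Period = 2π/ω = 2.788 s.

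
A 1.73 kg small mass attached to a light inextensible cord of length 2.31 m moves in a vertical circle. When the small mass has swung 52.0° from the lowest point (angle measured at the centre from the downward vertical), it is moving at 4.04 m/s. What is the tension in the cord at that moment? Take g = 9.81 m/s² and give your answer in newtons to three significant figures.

Take the radial direction toward the centre of the circle as positive. The component of the weight along the string toward the centre is −mg cos φ (φ measured from the bottom), so Newton's second law along the string gives T − mg cos φ = m v²/r.
cos 52.0° = 0.6157, so T = m(v²/r + g cos φ) = 1.73 × ((4.04)²/2.31 + 9.81 × 0.6157) = 1.73 × (7.066 + (6.040)) = 1.73 × 13.11 = 22.67 N.

22.7 N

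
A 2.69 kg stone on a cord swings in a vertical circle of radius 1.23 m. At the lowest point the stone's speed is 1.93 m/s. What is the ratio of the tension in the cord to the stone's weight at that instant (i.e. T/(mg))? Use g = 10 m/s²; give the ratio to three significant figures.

At the bottom, T − mg = mv²/r, so T = m(v²/r + g) and T/(mg) = v²/(rg) + 1 = (1.93)²/(1.23 × 10.0) + 1 = 0.3028 + 1 = 1.303.

1.30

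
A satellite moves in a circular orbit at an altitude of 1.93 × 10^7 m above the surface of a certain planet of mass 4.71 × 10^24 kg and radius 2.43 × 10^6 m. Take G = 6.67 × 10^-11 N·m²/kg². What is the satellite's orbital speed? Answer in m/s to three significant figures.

Orbital radius r = R + h = 2.43 × 10^6 + 1.93 × 10^7 = 2.173 × 10^7 m.
Gravity supplies the centripetal force: G M m / r² = m v² / r, so v = √(GM/r).
v = √(6.67 × 10^-11 × 4.71 × 10^24 / 2.173 × 10^7) = √(1.446 × 10^7) = 3802 m/s.

3800 m/s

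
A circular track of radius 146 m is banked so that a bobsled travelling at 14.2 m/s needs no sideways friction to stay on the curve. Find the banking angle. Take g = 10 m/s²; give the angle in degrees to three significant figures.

With no friction, the horizontal component of the normal force provides the centripetal force: N sinθ = mv²/r, while N cosθ = mg vertically.
Dividing: tanθ = v²/(r g) = (14.2)²/(146 × 10.0) = 201.6/1460 = 0.1381.
θ = arctan(0.1381) = 7.863°.

7.86°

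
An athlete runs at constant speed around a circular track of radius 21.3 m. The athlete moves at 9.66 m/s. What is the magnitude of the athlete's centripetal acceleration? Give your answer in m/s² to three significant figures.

4.38 m/s²

a_c = v²/r = (9.660)²/21.3 = 93.32/21.3 = 4.381 m/s².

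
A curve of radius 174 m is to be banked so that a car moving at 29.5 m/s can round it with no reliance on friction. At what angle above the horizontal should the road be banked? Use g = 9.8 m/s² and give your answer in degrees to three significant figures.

For a frictionless banked turn: horizontally N sinθ = mv²/r and vertically N cosθ = mg.
Dividing: tanθ = v²/(r g) = (29.5)²/(174 × 9.8) = 870.2/1705 = 0.5104.
θ = arctan(0.5104) = 27.04°.

27.0°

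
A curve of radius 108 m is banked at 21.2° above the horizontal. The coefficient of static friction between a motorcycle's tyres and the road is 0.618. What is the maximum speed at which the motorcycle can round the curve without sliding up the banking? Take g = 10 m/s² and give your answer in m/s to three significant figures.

37.8 m/s

At the maximum speed, friction acts down the slope at its limiting value f = μN. Radially (horizontal, toward centre): N sinθ + μN cosθ = mv²/r. Vertically: N cosθ − μN sinθ = mg.
Dividing: v² = r g (sinθ + μcosθ)/(cosθ − μsinθ).
sinθ + μcosθ = 0.3616 + 0.618×0.9323 = 0.9378; cosθ − μsinθ = 0.9323 − 0.618×0.3616 = 0.7088.
v² = 108 × 10.0 × 0.9378/0.7088 = 1429 m²/s², so v = 37.80 m/s.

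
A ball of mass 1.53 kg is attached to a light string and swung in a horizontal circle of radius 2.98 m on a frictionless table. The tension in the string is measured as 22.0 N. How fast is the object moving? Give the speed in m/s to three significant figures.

T = m v²/r ⇒ v = √(T r / m) = √(22.0 × 2.98 / 1.53) = √42.85 = 6.546 m/s.

6.55 m/s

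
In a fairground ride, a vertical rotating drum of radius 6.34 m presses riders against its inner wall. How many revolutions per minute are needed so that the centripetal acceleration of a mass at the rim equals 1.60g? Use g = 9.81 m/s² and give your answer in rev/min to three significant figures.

Require ω²r = 1.60g, so ω = √(1.60 × 9.81/6.34) = 1.573 rad/s.
In rev/min: ω × 60/(2π) = 1.573 × 60/(2π) = 15.03 rev/min.

15.0 rev/min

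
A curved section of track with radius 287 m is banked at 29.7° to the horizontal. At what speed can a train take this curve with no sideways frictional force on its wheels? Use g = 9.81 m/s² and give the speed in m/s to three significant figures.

On a frictionless banked curve, N sinθ = mv²/r and N cosθ = mg, so tanθ = v²/(rg).
v = √(r g tanθ) = √(287 × 9.81 × tan 29.7°) = √(287 × 9.81 × 0.5704) = √1606 = 40.07 m/s.

40.1 m/s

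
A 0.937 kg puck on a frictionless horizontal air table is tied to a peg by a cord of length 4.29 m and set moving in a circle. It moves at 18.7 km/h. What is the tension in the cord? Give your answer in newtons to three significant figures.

v = 18.7 km/h = 18.7/3.6 = 5.194 m/s.
The tension is the only horizontal force, so it supplies the full centripetal force: T = m v²/r = 0.937 × (5.194)²/4.29 = 0.937 × 26.98/4.29 = 5.893 N.

5.89 N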